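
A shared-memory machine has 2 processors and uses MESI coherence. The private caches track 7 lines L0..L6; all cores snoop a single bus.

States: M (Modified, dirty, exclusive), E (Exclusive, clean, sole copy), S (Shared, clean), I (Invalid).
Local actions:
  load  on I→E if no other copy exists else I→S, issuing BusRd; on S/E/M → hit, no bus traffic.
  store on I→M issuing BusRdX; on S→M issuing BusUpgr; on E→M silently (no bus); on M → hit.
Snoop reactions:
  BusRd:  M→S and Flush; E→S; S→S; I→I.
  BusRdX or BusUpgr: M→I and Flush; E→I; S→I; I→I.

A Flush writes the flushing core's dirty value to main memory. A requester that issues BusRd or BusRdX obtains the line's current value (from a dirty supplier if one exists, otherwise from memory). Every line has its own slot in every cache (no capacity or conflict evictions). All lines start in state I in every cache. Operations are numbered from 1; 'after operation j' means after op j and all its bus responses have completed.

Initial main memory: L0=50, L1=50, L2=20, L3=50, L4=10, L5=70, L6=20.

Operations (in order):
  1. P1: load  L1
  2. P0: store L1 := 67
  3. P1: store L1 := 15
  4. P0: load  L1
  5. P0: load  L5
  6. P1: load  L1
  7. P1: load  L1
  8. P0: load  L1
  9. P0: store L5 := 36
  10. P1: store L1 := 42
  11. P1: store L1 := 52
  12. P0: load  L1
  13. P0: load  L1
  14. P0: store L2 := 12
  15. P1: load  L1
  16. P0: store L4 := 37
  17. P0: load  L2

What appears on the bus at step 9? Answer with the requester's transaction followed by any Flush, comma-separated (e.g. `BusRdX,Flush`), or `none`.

bus = none

step 1: P1: load  L1  ⟶  IE  (L1)  txn=BusRd  M[L1]=50
step 2: P0: store L1 := 67  ⟶  MI  (L1)  txn=BusRdX  M[L1]=50
step 3: P1: store L1 := 15  ⟶  IM  (L1)  txn=BusRdX+Flush  M[L1]=67
step 4: P0: load  L1  ⟶  SS  (L1)  txn=BusRd+Flush  M[L1]=15
step 5: P0: load  L5  ⟶  EI  (L5)  txn=BusRd  M[L5]=70
step 6: P1: load  L1  ⟶  SS  (L1)  txn=∅  M[L1]=15
step 7: P1: load  L1  ⟶  SS  (L1)  txn=∅  M[L1]=15
step 8: P0: load  L1  ⟶  SS  (L1)  txn=∅  M[L1]=15
step 9: P0: store L5 := 36  ⟶  MI  (L5)  txn=∅  M[L5]=70
step 10: P1: store L1 := 42  ⟶  IM  (L1)  txn=BusUpgr  M[L1]=15
step 11: P1: store L1 := 52  ⟶  IM  (L1)  txn=∅  M[L1]=15
step 12: P0: load  L1  ⟶  SS  (L1)  txn=BusRd+Flush  M[L1]=52
step 13: P0: load  L1  ⟶  SS  (L1)  txn=∅  M[L1]=52
step 14: P0: store L2 := 12  ⟶  MI  (L2)  txn=BusRdX  M[L2]=20
step 15: P1: load  L1  ⟶  SS  (L1)  txn=∅  M[L1]=52
step 16: P0: store L4 := 37  ⟶  MI  (L4)  txn=BusRdX  M[L4]=10
step 17: P0: load  L2  ⟶  MI  (L2)  txn=∅  M[L2]=20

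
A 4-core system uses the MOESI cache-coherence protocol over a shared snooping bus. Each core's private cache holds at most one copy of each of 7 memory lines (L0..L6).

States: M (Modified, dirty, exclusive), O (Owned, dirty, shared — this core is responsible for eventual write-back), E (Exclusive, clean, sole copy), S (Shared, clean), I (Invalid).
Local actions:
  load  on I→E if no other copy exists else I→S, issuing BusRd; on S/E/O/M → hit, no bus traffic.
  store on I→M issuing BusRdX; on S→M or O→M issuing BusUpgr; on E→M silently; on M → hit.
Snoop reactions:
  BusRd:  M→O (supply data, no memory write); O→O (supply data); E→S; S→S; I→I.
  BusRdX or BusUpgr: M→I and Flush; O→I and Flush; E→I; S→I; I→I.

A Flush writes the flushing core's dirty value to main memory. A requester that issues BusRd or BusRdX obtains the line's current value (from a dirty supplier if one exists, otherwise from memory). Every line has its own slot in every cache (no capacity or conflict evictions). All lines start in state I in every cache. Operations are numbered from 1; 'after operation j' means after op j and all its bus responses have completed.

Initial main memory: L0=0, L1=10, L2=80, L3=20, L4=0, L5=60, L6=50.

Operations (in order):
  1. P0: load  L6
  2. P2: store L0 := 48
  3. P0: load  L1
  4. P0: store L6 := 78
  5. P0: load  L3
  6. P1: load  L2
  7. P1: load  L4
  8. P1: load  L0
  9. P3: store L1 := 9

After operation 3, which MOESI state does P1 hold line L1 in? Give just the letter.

  op1 P0: load  L6 → E/I/I/I on L6; bus BusRd; mem=50
  op2 P2: store L0 := 48 → I/I/M/I on L0; bus BusRdX; mem=0
  op3 P0: load  L1 → E/I/I/I on L1; bus BusRd; mem=10
  op4 P0: store L6 := 78 → M/I/I/I on L6; bus (none); mem=50
  op5 P0: load  L3 → E/I/I/I on L3; bus BusRd; mem=20
  op6 P1: load  L2 → I/E/I/I on L2; bus BusRd; mem=80
  op7 P1: load  L4 → I/E/I/I on L4; bus BusRd; mem=0
  op8 P1: load  L0 → I/S/O/I on L0; bus BusRd; mem=0
  op9 P3: store L1 := 9 → I/I/I/M on L1; bus BusRdX; mem=10

state = I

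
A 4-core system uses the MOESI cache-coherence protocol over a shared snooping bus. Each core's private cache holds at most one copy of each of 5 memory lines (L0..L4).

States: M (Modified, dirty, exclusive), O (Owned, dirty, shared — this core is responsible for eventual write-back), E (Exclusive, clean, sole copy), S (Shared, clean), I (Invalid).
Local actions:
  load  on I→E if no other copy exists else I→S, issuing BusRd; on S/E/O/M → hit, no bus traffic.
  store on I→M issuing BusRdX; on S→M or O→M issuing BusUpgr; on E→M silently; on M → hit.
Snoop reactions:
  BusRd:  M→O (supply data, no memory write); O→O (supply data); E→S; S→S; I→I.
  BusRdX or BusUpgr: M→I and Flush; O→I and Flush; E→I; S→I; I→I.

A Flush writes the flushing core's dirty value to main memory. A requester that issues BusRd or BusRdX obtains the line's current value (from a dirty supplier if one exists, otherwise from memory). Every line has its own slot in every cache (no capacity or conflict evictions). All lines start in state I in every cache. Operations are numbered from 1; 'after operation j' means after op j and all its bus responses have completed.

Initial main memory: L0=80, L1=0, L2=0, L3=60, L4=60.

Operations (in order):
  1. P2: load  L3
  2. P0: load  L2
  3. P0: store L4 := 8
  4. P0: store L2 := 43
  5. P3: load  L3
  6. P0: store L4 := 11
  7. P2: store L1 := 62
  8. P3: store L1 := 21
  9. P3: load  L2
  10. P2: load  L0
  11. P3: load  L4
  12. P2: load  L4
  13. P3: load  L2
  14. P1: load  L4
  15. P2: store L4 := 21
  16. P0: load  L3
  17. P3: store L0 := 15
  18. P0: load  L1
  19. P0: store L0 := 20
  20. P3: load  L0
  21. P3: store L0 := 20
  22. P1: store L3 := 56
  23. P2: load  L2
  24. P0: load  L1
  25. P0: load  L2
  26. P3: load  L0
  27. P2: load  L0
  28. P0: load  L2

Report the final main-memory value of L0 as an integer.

1. P2: load  L3  bus=[BusRd]  L3: P0=I P1=I P2=E P3=I  mem[L3]=60
2. P0: load  L2  bus=[BusRd]  L2: P0=E P1=I P2=I P3=I  mem[L2]=0
3. P0: store L4 := 8  bus=[BusRdX]  L4: P0=M P1=I P2=I P3=I  mem[L4]=60
4. P0: store L2 := 43  bus=[-]  L2: P0=M P1=I P2=I P3=I  mem[L2]=0
5. P3: load  L3  bus=[BusRd]  L3: P0=I P1=I P2=S P3=S  mem[L3]=60
6. P0: store L4 := 11  bus=[-]  L4: P0=M P1=I P2=I P3=I  mem[L4]=60
7. P2: store L1 := 62  bus=[BusRdX]  L1: P0=I P1=I P2=M P3=I  mem[L1]=0
8. P3: store L1 := 21  bus=[BusRdX,Flush]  L1: P0=I P1=I P2=I P3=M  mem[L1]=62
9. P3: load  L2  bus=[BusRd]  L2: P0=O P1=I P2=I P3=S  mem[L2]=0
10. P2: load  L0  bus=[BusRd]  L0: P0=I P1=I P2=E P3=I  mem[L0]=80
11. P3: load  L4  bus=[BusRd]  L4: P0=O P1=I P2=I P3=S  mem[L4]=60
12. P2: load  L4  bus=[BusRd]  L4: P0=O P1=I P2=S P3=S  mem[L4]=60
13. P3: load  L2  bus=[-]  L2: P0=O P1=I P2=I P3=S  mem[L2]=0
14. P1: load  L4  bus=[BusRd]  L4: P0=O P1=S P2=S P3=S  mem[L4]=60
15. P2: store L4 := 21  bus=[BusUpgr,Flush]  L4: P0=I P1=I P2=M P3=I  mem[L4]=11
16. P0: load  L3  bus=[BusRd]  L3: P0=S P1=I P2=S P3=S  mem[L3]=60
17. P3: store L0 := 15  bus=[BusRdX]  L0: P0=I P1=I P2=I P3=M  mem[L0]=80
18. P0: load  L1  bus=[BusRd]  L1: P0=S P1=I P2=I P3=O  mem[L1]=62
19. P0: store L0 := 20  bus=[BusRdX,Flush]  L0: P0=M P1=I P2=I P3=I  mem[L0]=15
20. P3: load  L0  bus=[BusRd]  L0: P0=O P1=I P2=I P3=S  mem[L0]=15
21. P3: store L0 := 20  bus=[BusUpgr,Flush]  L0: P0=I P1=I P2=I P3=M  mem[L0]=20
22. P1: store L3 := 56  bus=[BusRdX]  L3: P0=I P1=M P2=I P3=I  mem[L3]=60
23. P2: load  L2  bus=[BusRd]  L2: P0=O P1=I P2=S P3=S  mem[L2]=0
24. P0: load  L1  bus=[-]  L1: P0=S P1=I P2=I P3=O  mem[L1]=62
25. P0: load  L2  bus=[-]  L2: P0=O P1=I P2=S P3=S  mem[L2]=0
26. P3: load  L0  bus=[-]  L0: P0=I P1=I P2=I P3=M  mem[L0]=20
27. P2: load  L0  bus=[BusRd]  L0: P0=I P1=I P2=S P3=O  mem[L0]=20
28. P0: load  L2  bus=[-]  L2: P0=O P1=I P2=S P3=S  mem[L2]=0

memory[L0] = 20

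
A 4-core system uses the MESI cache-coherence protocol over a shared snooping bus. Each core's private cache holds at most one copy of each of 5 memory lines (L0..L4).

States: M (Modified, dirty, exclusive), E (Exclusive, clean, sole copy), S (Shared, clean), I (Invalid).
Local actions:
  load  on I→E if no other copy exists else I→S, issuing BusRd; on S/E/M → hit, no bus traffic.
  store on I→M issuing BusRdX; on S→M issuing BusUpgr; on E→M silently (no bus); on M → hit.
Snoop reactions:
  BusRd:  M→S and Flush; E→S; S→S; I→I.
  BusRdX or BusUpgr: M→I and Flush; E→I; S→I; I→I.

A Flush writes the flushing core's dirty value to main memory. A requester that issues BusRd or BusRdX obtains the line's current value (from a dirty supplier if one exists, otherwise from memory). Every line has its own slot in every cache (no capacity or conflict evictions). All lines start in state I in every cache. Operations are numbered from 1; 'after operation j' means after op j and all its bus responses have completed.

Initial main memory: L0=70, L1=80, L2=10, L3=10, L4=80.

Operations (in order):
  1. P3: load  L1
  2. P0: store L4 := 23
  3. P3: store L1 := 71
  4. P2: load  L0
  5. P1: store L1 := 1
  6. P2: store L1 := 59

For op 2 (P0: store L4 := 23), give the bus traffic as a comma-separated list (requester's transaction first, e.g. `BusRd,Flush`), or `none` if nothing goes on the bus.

[1] P3: load  L1 | P0:I, P1:I, P2:I, P3:E(80) | bus: BusRd
[2] P0: store L4 := 23 | P0:M(23), P1:I, P2:I, P3:I | bus: BusRdX
[3] P3: store L1 := 71 | P0:I, P1:I, P2:I, P3:M(71) | bus: none
[4] P2: load  L0 | P0:I, P1:I, P2:E(70), P3:I | bus: BusRd
[5] P1: store L1 := 1 | P0:I, P1:M(1), P2:I, P3:I | bus: BusRdX,Flush
[6] P2: store L1 := 59 | P0:I, P1:I, P2:M(59), P3:I | bus: BusRdX,Flush

bus = BusRdX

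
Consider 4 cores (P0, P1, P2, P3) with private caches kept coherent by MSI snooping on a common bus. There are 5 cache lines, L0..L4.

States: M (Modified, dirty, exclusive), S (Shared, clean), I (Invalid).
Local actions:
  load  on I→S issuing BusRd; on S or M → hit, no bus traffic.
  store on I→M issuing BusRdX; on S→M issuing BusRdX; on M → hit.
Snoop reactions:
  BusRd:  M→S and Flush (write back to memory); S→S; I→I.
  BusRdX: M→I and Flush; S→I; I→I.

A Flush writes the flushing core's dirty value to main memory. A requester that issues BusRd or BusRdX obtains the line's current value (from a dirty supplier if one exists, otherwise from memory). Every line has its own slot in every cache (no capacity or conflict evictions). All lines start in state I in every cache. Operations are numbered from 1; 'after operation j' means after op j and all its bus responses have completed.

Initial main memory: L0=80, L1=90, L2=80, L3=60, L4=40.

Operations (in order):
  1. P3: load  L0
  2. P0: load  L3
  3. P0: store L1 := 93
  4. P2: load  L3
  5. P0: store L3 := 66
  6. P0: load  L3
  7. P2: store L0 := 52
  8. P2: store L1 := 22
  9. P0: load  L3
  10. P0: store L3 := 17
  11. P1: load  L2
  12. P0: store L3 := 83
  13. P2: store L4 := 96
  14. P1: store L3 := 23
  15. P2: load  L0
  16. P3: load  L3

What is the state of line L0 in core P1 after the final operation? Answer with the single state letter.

  op1 P3: load  L0 → I/I/I/S on L0; bus BusRd; mem=80
  op2 P0: load  L3 → S/I/I/I on L3; bus BusRd; mem=60
  op3 P0: store L1 := 93 → M/I/I/I on L1; bus BusRdX; mem=90
  op4 P2: load  L3 → S/I/S/I on L3; bus BusRd; mem=60
  op5 P0: store L3 := 66 → M/I/I/I on L3; bus BusRdX; mem=60
  op6 P0: load  L3 → M/I/I/I on L3; bus (none); mem=60
  op7 P2: store L0 := 52 → I/I/M/I on L0; bus BusRdX; mem=80
  op8 P2: store L1 := 22 → I/I/M/I on L1; bus BusRdX Flush; mem=93
  op9 P0: load  L3 → M/I/I/I on L3; bus (none); mem=60
  op10 P0: store L3 := 17 → M/I/I/I on L3; bus (none); mem=60
  op11 P1: load  L2 → I/S/I/I on L2; bus BusRd; mem=80
  op12 P0: store L3 := 83 → M/I/I/I on L3; bus (none); mem=60
  op13 P2: store L4 := 96 → I/I/M/I on L4; bus BusRdX; mem=40
  op14 P1: store L3 := 23 → I/M/I/I on L3; bus BusRdX Flush; mem=83
  op15 P2: load  L0 → I/I/M/I on L0; bus (none); mem=80
  op16 P3: load  L3 → I/S/I/S on L3; bus BusRd Flush; mem=23

state = I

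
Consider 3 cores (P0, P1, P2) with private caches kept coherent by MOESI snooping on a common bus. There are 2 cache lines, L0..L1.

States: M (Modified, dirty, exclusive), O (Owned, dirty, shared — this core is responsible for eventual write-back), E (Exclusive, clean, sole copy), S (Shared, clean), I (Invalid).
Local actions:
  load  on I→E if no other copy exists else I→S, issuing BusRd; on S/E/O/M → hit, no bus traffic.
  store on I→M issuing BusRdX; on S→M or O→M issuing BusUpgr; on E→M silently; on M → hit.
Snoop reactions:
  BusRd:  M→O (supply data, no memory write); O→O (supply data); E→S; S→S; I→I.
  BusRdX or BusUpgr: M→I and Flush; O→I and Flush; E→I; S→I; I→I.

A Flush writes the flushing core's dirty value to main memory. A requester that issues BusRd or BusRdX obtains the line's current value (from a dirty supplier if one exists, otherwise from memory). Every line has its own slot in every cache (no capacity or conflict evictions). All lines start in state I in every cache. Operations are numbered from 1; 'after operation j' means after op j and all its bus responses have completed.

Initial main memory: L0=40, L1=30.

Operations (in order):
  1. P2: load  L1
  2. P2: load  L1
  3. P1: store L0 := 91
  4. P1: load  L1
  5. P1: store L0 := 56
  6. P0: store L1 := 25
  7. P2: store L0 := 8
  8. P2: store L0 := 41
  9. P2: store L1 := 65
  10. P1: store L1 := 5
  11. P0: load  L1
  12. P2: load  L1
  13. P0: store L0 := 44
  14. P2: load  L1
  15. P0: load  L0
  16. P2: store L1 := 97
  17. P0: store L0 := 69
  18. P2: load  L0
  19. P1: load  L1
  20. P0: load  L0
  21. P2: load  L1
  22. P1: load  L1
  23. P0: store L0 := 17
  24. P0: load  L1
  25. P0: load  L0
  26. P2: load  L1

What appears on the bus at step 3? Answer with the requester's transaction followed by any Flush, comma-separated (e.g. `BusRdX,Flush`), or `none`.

bus = BusRdX

[1] P2: load  L1 | P0:I, P1:I, P2:E(30) | bus: BusRd
[2] P2: load  L1 | P0:I, P1:I, P2:E(30) | bus: none
[3] P1: store L0 := 91 | P0:I, P1:M(91), P2:I | bus: BusRdX
[4] P1: load  L1 | P0:I, P1:S(30), P2:S(30) | bus: BusRd
[5] P1: store L0 := 56 | P0:I, P1:M(56), P2:I | bus: none
[6] P0: store L1 := 25 | P0:M(25), P1:I, P2:I | bus: BusRdX
[7] P2: store L0 := 8 | P0:I, P1:I, P2:M(8) | bus: BusRdX,Flush
[8] P2: store L0 := 41 | P0:I, P1:I, P2:M(41) | bus: none
[9] P2: store L1 := 65 | P0:I, P1:I, P2:M(65) | bus: BusRdX,Flush
[10] P1: store L1 := 5 | P0:I, P1:M(5), P2:I | bus: BusRdX,Flush
[11] P0: load  L1 | P0:S(5), P1:O(5), P2:I | bus: BusRd
[12] P2: load  L1 | P0:S(5), P1:O(5), P2:S(5) | bus: BusRd
[13] P0: store L0 := 44 | P0:M(44), P1:I, P2:I | bus: BusRdX,Flush
[14] P2: load  L1 | P0:S(5), P1:O(5), P2:S(5) | bus: none
[15] P0: load  L0 | P0:M(44), P1:I, P2:I | bus: none
[16] P2: store L1 := 97 | P0:I, P1:I, P2:M(97) | bus: BusUpgr,Flush
[17] P0: store L0 := 69 | P0:M(69), P1:I, P2:I | bus: none
[18] P2: load  L0 | P0:O(69), P1:I, P2:S(69) | bus: BusRd
[19] P1: load  L1 | P0:I, P1:S(97), P2:O(97) | bus: BusRd
[20] P0: load  L0 | P0:O(69), P1:I, P2:S(69) | bus: none
[21] P2: load  L1 | P0:I, P1:S(97), P2:O(97) | bus: none
[22] P1: load  L1 | P0:I, P1:S(97), P2:O(97) | bus: none
[23] P0: store L0 := 17 | P0:M(17), P1:I, P2:I | bus: BusUpgr
[24] P0: load  L1 | P0:S(97), P1:S(97), P2:O(97) | bus: BusRd
[25] P0: load  L0 | P0:M(17), P1:I, P2:I | bus: none
[26] P2: load  L1 | P0:S(97), P1:S(97), P2:O(97) | bus: none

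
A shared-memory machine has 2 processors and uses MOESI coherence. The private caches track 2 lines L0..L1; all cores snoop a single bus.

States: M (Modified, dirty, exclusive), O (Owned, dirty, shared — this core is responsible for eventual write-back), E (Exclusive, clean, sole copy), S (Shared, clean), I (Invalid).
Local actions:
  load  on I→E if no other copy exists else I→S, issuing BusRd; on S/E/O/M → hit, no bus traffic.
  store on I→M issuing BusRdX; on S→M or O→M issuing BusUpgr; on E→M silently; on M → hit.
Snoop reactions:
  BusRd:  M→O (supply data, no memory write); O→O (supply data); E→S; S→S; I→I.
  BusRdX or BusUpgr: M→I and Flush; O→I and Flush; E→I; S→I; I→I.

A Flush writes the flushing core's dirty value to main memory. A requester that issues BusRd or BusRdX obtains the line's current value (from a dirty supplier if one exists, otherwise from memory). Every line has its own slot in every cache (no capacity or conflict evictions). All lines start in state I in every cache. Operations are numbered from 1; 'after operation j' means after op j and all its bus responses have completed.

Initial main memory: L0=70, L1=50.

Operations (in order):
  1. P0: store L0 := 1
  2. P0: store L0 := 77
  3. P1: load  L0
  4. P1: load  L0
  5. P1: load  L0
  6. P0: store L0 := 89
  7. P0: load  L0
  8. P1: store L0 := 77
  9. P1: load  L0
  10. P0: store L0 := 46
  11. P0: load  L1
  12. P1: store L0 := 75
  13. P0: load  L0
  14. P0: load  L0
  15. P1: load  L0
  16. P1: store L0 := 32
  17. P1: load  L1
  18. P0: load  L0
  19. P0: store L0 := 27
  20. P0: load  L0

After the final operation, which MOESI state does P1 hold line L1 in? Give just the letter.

state = S

step 1: P0: store L0 := 1  ⟶  MI  (L0)  txn=BusRdX  M[L0]=70
step 2: P0: store L0 := 77  ⟶  MI  (L0)  txn=∅  M[L0]=70
step 3: P1: load  L0  ⟶  OS  (L0)  txn=BusRd  M[L0]=70
step 4: P1: load  L0  ⟶  OS  (L0)  txn=∅  M[L0]=70
step 5: P1: load  L0  ⟶  OS  (L0)  txn=∅  M[L0]=70
step 6: P0: store L0 := 89  ⟶  MI  (L0)  txn=BusUpgr  M[L0]=70
step 7: P0: load  L0  ⟶  MI  (L0)  txn=∅  M[L0]=70
step 8: P1: store L0 := 77  ⟶  IM  (L0)  txn=BusRdX+Flush  M[L0]=89
step 9: P1: load  L0  ⟶  IM  (L0)  txn=∅  M[L0]=89
step 10: P0: store L0 := 46  ⟶  MI  (L0)  txn=BusRdX+Flush  M[L0]=77
step 11: P0: load  L1  ⟶  EI  (L1)  txn=BusRd  M[L1]=50
step 12: P1: store L0 := 75  ⟶  IM  (L0)  txn=BusRdX+Flush  M[L0]=46
step 13: P0: load  L0  ⟶  SO  (L0)  txn=BusRd  M[L0]=46
step 14: P0: load  L0  ⟶  SO  (L0)  txn=∅  M[L0]=46
step 15: P1: load  L0  ⟶  SO  (L0)  txn=∅  M[L0]=46
step 16: P1: store L0 := 32  ⟶  IM  (L0)  txn=BusUpgr  M[L0]=46
step 17: P1: load  L1  ⟶  SS  (L1)  txn=BusRd  M[L1]=50
step 18: P0: load  L0  ⟶  SO  (L0)  txn=BusRd  M[L0]=46
step 19: P0: store L0 := 27  ⟶  MI  (L0)  txn=BusUpgr+Flush  M[L0]=32
step 20: P0: load  L0  ⟶  MI  (L0)  txn=∅  M[L0]=32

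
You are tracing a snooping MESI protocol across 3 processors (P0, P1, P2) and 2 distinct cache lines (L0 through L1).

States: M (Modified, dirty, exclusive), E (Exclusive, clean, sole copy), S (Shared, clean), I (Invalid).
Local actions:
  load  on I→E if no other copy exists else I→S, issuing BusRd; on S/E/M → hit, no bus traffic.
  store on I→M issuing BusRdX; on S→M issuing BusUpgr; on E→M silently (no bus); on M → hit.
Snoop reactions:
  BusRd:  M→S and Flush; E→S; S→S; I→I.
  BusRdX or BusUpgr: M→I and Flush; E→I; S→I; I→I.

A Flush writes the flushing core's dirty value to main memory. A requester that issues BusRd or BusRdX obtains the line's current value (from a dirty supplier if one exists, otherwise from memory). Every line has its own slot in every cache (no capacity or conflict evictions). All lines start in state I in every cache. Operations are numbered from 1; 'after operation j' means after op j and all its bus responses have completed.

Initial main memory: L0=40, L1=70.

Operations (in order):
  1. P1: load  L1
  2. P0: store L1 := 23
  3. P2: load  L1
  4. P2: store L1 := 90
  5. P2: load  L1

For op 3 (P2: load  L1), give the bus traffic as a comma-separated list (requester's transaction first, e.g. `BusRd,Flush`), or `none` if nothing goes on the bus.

bus = BusRd,Flush

[1] P1: load  L1 | P0:I, P1:E(70), P2:I | bus: BusRd
[2] P0: store L1 := 23 | P0:M(23), P1:I, P2:I | bus: BusRdX
[3] P2: load  L1 | P0:S(23), P1:I, P2:S(23) | bus: BusRd,Flush
[4] P2: store L1 := 90 | P0:I, P1:I, P2:M(90) | bus: BusUpgr
[5] P2: load  L1 | P0:I, P1:I, P2:M(90) | bus: none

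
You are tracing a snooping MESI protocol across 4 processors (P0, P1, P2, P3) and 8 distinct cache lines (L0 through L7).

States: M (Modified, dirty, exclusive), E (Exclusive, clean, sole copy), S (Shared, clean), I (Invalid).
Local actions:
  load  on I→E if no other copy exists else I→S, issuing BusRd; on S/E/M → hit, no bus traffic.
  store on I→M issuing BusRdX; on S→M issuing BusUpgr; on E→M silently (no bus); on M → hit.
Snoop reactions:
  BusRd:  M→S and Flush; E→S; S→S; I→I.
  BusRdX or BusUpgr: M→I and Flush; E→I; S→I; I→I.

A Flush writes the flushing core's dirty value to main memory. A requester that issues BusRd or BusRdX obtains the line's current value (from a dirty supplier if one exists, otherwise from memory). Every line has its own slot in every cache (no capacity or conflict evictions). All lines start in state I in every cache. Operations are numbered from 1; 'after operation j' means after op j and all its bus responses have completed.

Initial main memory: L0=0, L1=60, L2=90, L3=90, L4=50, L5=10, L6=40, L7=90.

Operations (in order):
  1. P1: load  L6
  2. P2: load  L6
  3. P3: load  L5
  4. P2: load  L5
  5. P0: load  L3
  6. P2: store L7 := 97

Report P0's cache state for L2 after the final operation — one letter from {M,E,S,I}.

state = I

[1] P1: load  L6 | P0:I, P1:E(40), P2:I, P3:I | bus: BusRd
[2] P2: load  L6 | P0:I, P1:S(40), P2:S(40), P3:I | bus: BusRd
[3] P3: load  L5 | P0:I, P1:I, P2:I, P3:E(10) | bus: BusRd
[4] P2: load  L5 | P0:I, P1:I, P2:S(10), P3:S(10) | bus: BusRd
[5] P0: load  L3 | P0:E(90), P1:I, P2:I, P3:I | bus: BusRd
[6] P2: store L7 := 97 | P0:I, P1:I, P2:M(97), P3:I | bus: BusRdX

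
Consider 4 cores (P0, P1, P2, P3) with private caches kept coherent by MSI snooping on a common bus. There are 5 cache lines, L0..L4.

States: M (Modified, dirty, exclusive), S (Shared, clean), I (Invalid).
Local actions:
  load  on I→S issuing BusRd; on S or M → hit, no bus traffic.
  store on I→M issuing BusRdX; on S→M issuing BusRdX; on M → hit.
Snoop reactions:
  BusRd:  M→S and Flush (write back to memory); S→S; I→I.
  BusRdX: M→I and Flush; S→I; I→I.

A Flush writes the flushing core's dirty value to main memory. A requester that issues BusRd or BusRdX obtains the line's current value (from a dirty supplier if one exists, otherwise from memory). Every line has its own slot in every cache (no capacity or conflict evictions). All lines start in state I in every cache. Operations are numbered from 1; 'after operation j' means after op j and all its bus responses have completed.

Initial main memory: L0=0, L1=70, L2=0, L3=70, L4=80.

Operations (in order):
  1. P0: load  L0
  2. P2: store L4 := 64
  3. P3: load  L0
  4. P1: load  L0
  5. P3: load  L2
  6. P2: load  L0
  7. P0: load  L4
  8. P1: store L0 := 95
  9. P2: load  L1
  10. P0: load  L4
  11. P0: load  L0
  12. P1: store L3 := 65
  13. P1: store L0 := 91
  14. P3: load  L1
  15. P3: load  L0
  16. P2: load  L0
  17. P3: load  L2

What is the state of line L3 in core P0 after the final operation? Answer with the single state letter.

1. P0: load  L0  bus=[BusRd]  L0: P0=S P1=I P2=I P3=I  mem[L0]=0
2. P2: store L4 := 64  bus=[BusRdX]  L4: P0=I P1=I P2=M P3=I  mem[L4]=80
3. P3: load  L0  bus=[BusRd]  L0: P0=S P1=I P2=I P3=S  mem[L0]=0
4. P1: load  L0  bus=[BusRd]  L0: P0=S P1=S P2=I P3=S  mem[L0]=0
5. P3: load  L2  bus=[BusRd]  L2: P0=I P1=I P2=I P3=S  mem[L2]=0
6. P2: load  L0  bus=[BusRd]  L0: P0=S P1=S P2=S P3=S  mem[L0]=0
7. P0: load  L4  bus=[BusRd,Flush]  L4: P0=S P1=I P2=S P3=I  mem[L4]=64
8. P1: store L0 := 95  bus=[BusRdX]  L0: P0=I P1=M P2=I P3=I  mem[L0]=0
9. P2: load  L1  bus=[BusRd]  L1: P0=I P1=I P2=S P3=I  mem[L1]=70
10. P0: load  L4  bus=[-]  L4: P0=S P1=I P2=S P3=I  mem[L4]=64
11. P0: load  L0  bus=[BusRd,Flush]  L0: P0=S P1=S P2=I P3=I  mem[L0]=95
12. P1: store L3 := 65  bus=[BusRdX]  L3: P0=I P1=M P2=I P3=I  mem[L3]=70
13. P1: store L0 := 91  bus=[BusRdX]  L0: P0=I P1=M P2=I P3=I  mem[L0]=95
14. P3: load  L1  bus=[BusRd]  L1: P0=I P1=I P2=S P3=S  mem[L1]=70
15. P3: load  L0  bus=[BusRd,Flush]  L0: P0=I P1=S P2=I P3=S  mem[L0]=91
16. P2: load  L0  bus=[BusRd]  L0: P0=I P1=S P2=S P3=S  mem[L0]=91
17. P3: load  L2  bus=[-]  L2: P0=I P1=I P2=I P3=S  mem[L2]=0

state = I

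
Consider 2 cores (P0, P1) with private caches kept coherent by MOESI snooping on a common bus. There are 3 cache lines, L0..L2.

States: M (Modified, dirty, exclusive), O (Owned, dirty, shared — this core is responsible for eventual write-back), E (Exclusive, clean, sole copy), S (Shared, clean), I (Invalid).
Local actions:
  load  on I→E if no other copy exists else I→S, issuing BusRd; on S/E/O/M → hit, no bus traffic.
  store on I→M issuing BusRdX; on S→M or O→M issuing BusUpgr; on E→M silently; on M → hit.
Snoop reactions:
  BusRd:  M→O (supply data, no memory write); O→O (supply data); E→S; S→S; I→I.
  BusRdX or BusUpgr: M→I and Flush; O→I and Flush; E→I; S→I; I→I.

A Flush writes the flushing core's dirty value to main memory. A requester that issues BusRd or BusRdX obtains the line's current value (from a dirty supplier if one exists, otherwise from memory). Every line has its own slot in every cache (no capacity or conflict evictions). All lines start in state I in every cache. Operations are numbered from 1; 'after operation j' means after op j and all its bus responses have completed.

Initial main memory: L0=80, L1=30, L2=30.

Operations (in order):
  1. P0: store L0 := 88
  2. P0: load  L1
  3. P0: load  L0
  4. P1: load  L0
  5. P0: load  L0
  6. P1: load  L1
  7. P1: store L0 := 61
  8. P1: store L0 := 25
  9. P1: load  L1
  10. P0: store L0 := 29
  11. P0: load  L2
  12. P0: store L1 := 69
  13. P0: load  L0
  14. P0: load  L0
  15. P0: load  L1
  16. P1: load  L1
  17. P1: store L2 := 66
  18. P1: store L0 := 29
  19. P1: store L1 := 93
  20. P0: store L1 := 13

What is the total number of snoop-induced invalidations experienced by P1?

1. P0: store L0 := 88  bus=[BusRdX]  L0: P0=M P1=I  mem[L0]=80
2. P0: load  L1  bus=[BusRd]  L1: P0=E P1=I  mem[L1]=30
3. P0: load  L0  bus=[-]  L0: P0=M P1=I  mem[L0]=80
4. P1: load  L0  bus=[BusRd]  L0: P0=O P1=S  mem[L0]=80
5. P0: load  L0  bus=[-]  L0: P0=O P1=S  mem[L0]=80
6. P1: load  L1  bus=[BusRd]  L1: P0=S P1=S  mem[L1]=30
7. P1: store L0 := 61  bus=[BusUpgr,Flush]  L0: P0=I P1=M  mem[L0]=88
8. P1: store L0 := 25  bus=[-]  L0: P0=I P1=M  mem[L0]=88
9. P1: load  L1  bus=[-]  L1: P0=S P1=S  mem[L1]=30
10. P0: store L0 := 29  bus=[BusRdX,Flush]  L0: P0=M P1=I  mem[L0]=25
11. P0: load  L2  bus=[BusRd]  L2: P0=E P1=I  mem[L2]=30
12. P0: store L1 := 69  bus=[BusUpgr]  L1: P0=M P1=I  mem[L1]=30
13. P0: load  L0  bus=[-]  L0: P0=M P1=I  mem[L0]=25
14. P0: load  L0  bus=[-]  L0: P0=M P1=I  mem[L0]=25
15. P0: load  L1  bus=[-]  L1: P0=M P1=I  mem[L1]=30
16. P1: load  L1  bus=[BusRd]  L1: P0=O P1=S  mem[L1]=30
17. P1: store L2 := 66  bus=[BusRdX]  L2: P0=I P1=M  mem[L2]=30
18. P1: store L0 := 29  bus=[BusRdX,Flush]  L0: P0=I P1=M  mem[L0]=29
19. P1: store L1 := 93  bus=[BusUpgr,Flush]  L1: P0=I P1=M  mem[L1]=69
20. P0: store L1 := 13  bus=[BusRdX,Flush]  L1: P0=M P1=I  mem[L1]=93

invalidations = 3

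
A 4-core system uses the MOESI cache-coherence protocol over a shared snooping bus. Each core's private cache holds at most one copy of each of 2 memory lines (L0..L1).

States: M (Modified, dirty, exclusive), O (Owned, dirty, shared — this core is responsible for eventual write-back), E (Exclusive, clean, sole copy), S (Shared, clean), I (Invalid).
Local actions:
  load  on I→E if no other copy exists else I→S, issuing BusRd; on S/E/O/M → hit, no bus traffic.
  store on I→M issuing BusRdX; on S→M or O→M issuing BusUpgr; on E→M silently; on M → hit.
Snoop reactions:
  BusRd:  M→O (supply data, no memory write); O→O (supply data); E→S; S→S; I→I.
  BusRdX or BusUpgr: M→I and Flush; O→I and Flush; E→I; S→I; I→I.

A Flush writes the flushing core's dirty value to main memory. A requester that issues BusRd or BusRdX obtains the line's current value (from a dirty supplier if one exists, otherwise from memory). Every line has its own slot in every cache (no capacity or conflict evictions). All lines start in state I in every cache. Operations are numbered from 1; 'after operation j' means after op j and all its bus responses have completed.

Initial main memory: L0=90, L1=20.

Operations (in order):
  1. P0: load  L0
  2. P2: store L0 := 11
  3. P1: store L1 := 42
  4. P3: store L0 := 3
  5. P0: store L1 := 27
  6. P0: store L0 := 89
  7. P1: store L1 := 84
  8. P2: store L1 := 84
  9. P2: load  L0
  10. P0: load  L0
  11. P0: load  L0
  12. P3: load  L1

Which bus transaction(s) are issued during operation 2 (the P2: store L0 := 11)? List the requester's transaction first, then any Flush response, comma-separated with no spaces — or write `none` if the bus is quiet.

bus = BusRdX

  op1 P0: load  L0 → E/I/I/I on L0; bus BusRd; mem=90
  op2 P2: store L0 := 11 → I/I/M/I on L0; bus BusRdX; mem=90
  op3 P1: store L1 := 42 → I/M/I/I on L1; bus BusRdX; mem=20
  op4 P3: store L0 := 3 → I/I/I/M on L0; bus BusRdX Flush; mem=11
  op5 P0: store L1 := 27 → M/I/I/I on L1; bus BusRdX Flush; mem=42
  op6 P0: store L0 := 89 → M/I/I/I on L0; bus BusRdX Flush; mem=3
  op7 P1: store L1 := 84 → I/M/I/I on L1; bus BusRdX Flush; mem=27
  op8 P2: store L1 := 84 → I/I/M/I on L1; bus BusRdX Flush; mem=84
  op9 P2: load  L0 → O/I/S/I on L0; bus BusRd; mem=3
  op10 P0: load  L0 → O/I/S/I on L0; bus (none); mem=3
  op11 P0: load  L0 → O/I/S/I on L0; bus (none); mem=3
  op12 P3: load  L1 → I/I/O/S on L1; bus BusRd; mem=84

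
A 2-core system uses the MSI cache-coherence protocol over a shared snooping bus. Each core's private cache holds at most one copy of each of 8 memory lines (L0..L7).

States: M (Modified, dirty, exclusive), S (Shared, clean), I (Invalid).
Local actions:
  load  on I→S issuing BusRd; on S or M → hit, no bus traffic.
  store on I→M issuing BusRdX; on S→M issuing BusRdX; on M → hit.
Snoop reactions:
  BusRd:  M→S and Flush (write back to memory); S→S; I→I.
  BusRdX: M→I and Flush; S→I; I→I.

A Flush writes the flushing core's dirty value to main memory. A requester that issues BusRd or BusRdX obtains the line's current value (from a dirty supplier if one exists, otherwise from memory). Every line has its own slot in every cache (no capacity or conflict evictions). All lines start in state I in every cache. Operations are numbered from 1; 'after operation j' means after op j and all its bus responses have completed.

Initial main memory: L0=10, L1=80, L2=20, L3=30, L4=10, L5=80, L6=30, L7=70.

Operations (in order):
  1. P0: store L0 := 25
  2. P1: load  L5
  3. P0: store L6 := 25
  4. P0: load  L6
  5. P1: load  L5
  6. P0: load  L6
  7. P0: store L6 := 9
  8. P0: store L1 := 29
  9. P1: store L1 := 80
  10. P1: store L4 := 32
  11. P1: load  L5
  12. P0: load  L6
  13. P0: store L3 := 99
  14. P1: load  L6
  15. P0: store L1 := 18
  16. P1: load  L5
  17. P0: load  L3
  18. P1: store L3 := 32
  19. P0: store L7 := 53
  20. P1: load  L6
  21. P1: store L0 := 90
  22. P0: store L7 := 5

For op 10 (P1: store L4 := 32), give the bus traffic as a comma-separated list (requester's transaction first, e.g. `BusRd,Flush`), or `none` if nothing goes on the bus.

[1] P0: store L0 := 25 | P0:M(25), P1:I | bus: BusRdX
[2] P1: load  L5 | P0:I, P1:S(80) | bus: BusRd
[3] P0: store L6 := 25 | P0:M(25), P1:I | bus: BusRdX
[4] P0: load  L6 | P0:M(25), P1:I | bus: none
[5] P1: load  L5 | P0:I, P1:S(80) | bus: none
[6] P0: load  L6 | P0:M(25), P1:I | bus: none
[7] P0: store L6 := 9 | P0:M(9), P1:I | bus: none
[8] P0: store L1 := 29 | P0:M(29), P1:I | bus: BusRdX
[9] P1: store L1 := 80 | P0:I, P1:M(80) | bus: BusRdX,Flush
[10] P1: store L4 := 32 | P0:I, P1:M(32) | bus: BusRdX
[11] P1: load  L5 | P0:I, P1:S(80) | bus: none
[12] P0: load  L6 | P0:M(9), P1:I | bus: none
[13] P0: store L3 := 99 | P0:M(99), P1:I | bus: BusRdX
[14] P1: load  L6 | P0:S(9), P1:S(9) | bus: BusRd,Flush
[15] P0: store L1 := 18 | P0:M(18), P1:I | bus: BusRdX,Flush
[16] P1: load  L5 | P0:I, P1:S(80) | bus: none
[17] P0: load  L3 | P0:M(99), P1:I | bus: none
[18] P1: store L3 := 32 | P0:I, P1:M(32) | bus: BusRdX,Flush
[19] P0: store L7 := 53 | P0:M(53), P1:I | bus: BusRdX
[20] P1: load  L6 | P0:S(9), P1:S(9) | bus: none
[21] P1: store L0 := 90 | P0:I, P1:M(90) | bus: BusRdX,Flush
[22] P0: store L7 := 5 | P0:M(5), P1:I | bus: none

bus = BusRdX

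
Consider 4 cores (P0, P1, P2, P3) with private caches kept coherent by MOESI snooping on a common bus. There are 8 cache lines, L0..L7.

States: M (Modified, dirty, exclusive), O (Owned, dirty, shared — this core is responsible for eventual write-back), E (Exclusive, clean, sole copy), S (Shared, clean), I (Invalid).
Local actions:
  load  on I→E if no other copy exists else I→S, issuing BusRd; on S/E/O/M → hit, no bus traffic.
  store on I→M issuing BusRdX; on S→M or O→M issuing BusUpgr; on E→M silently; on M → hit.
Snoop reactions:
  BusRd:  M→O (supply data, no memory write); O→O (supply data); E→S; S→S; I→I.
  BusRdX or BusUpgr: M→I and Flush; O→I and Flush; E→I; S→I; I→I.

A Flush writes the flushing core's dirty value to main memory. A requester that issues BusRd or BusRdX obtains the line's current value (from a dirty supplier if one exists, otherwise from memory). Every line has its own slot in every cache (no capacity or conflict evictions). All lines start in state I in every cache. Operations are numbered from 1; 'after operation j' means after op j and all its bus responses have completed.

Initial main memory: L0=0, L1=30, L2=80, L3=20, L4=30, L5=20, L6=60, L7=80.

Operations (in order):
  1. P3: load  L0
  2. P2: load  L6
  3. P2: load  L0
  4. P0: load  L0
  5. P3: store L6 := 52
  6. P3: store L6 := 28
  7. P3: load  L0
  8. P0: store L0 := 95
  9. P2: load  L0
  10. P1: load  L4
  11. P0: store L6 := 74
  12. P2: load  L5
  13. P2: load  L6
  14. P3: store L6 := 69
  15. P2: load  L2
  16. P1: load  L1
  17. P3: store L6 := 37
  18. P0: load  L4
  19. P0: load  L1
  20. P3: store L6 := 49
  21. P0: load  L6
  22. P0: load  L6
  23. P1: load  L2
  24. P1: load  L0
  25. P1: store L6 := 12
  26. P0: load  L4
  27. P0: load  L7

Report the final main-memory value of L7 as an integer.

  op1 P3: load  L0 → I/I/I/E on L0; bus BusRd; mem=0
  op2 P2: load  L6 → I/I/E/I on L6; bus BusRd; mem=60
  op3 P2: load  L0 → I/I/S/S on L0; bus BusRd; mem=0
  op4 P0: load  L0 → S/I/S/S on L0; bus BusRd; mem=0
  op5 P3: store L6 := 52 → I/I/I/M on L6; bus BusRdX; mem=60
  op6 P3: store L6 := 28 → I/I/I/M on L6; bus (none); mem=60
  op7 P3: load  L0 → S/I/S/S on L0; bus (none); mem=0
  op8 P0: store L0 := 95 → M/I/I/I on L0; bus BusUpgr; mem=0
  op9 P2: load  L0 → O/I/S/I on L0; bus BusRd; mem=0
  op10 P1: load  L4 → I/E/I/I on L4; bus BusRd; mem=30
  op11 P0: store L6 := 74 → M/I/I/I on L6; bus BusRdX Flush; mem=28
  op12 P2: load  L5 → I/I/E/I on L5; bus BusRd; mem=20
  op13 P2: load  L6 → O/I/S/I on L6; bus BusRd; mem=28
  op14 P3: store L6 := 69 → I/I/I/M on L6; bus BusRdX Flush; mem=74
  op15 P2: load  L2 → I/I/E/I on L2; bus BusRd; mem=80
  op16 P1: load  L1 → I/E/I/I on L1; bus BusRd; mem=30
  op17 P3: store L6 := 37 → I/I/I/M on L6; bus (none); mem=74
  op18 P0: load  L4 → S/S/I/I on L4; bus BusRd; mem=30
  op19 P0: load  L1 → S/S/I/I on L1; bus BusRd; mem=30
  op20 P3: store L6 := 49 → I/I/I/M on L6; bus (none); mem=74
  op21 P0: load  L6 → S/I/I/O on L6; bus BusRd; mem=74
  op22 P0: load  L6 → S/I/I/O on L6; bus (none); mem=74
  op23 P1: load  L2 → I/S/S/I on L2; bus BusRd; mem=80
  op24 P1: load  L0 → O/S/S/I on L0; bus BusRd; mem=0
  op25 P1: store L6 := 12 → I/M/I/I on L6; bus BusRdX Flush; mem=49
  op26 P0: load  L4 → S/S/I/I on L4; bus (none); mem=30
  op27 P0: load  L7 → E/I/I/I on L7; bus BusRd; mem=80

memory[L7] = 80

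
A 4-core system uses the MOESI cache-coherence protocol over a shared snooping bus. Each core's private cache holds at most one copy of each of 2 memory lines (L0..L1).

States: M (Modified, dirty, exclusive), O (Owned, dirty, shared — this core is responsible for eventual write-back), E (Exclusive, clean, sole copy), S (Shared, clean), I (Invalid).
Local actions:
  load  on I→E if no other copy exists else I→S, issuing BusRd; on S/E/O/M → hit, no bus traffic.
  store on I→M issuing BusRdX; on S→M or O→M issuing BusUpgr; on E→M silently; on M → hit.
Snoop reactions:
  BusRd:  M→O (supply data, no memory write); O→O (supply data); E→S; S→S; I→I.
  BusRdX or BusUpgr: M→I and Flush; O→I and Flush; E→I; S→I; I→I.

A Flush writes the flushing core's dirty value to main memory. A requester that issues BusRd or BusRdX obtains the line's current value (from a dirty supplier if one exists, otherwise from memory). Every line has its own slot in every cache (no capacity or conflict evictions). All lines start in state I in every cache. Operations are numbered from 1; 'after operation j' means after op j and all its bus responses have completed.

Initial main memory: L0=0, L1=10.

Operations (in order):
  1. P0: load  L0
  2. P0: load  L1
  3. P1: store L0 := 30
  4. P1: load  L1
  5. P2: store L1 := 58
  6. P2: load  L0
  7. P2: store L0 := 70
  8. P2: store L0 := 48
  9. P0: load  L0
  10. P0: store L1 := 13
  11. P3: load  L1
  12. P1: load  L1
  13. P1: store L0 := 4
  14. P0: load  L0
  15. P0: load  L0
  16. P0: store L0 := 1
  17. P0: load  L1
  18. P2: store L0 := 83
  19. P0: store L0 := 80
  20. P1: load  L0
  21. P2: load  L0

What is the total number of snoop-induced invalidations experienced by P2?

invalidations = 3

  op1 P0: load  L0 → E/I/I/I on L0; bus BusRd; mem=0
  op2 P0: load  L1 → E/I/I/I on L1; bus BusRd; mem=10
  op3 P1: store L0 := 30 → I/M/I/I on L0; bus BusRdX; mem=0
  op4 P1: load  L1 → S/S/I/I on L1; bus BusRd; mem=10
  op5 P2: store L1 := 58 → I/I/M/I on L1; bus BusRdX; mem=10
  op6 P2: load  L0 → I/O/S/I on L0; bus BusRd; mem=0
  op7 P2: store L0 := 70 → I/I/M/I on L0; bus BusUpgr Flush; mem=30
  op8 P2: store L0 := 48 → I/I/M/I on L0; bus (none); mem=30
  op9 P0: load  L0 → S/I/O/I on L0; bus BusRd; mem=30
  op10 P0: store L1 := 13 → M/I/I/I on L1; bus BusRdX Flush; mem=58
  op11 P3: load  L1 → O/I/I/S on L1; bus BusRd; mem=58
  op12 P1: load  L1 → O/S/I/S on L1; bus BusRd; mem=58
  op13 P1: store L0 := 4 → I/M/I/I on L0; bus BusRdX Flush; mem=48
  op14 P0: load  L0 → S/O/I/I on L0; bus BusRd; mem=48
  op15 P0: load  L0 → S/O/I/I on L0; bus (none); mem=48
  op16 P0: store L0 := 1 → M/I/I/I on L0; bus BusUpgr Flush; mem=4
  op17 P0: load  L1 → O/S/I/S on L1; bus (none); mem=58
  op18 P2: store L0 := 83 → I/I/M/I on L0; bus BusRdX Flush; mem=1
  op19 P0: store L0 := 80 → M/I/I/I on L0; bus BusRdX Flush; mem=83
  op20 P1: load  L0 → O/S/I/I on L0; bus BusRd; mem=83
  op21 P2: load  L0 → O/S/S/I on L0; bus BusRd; mem=83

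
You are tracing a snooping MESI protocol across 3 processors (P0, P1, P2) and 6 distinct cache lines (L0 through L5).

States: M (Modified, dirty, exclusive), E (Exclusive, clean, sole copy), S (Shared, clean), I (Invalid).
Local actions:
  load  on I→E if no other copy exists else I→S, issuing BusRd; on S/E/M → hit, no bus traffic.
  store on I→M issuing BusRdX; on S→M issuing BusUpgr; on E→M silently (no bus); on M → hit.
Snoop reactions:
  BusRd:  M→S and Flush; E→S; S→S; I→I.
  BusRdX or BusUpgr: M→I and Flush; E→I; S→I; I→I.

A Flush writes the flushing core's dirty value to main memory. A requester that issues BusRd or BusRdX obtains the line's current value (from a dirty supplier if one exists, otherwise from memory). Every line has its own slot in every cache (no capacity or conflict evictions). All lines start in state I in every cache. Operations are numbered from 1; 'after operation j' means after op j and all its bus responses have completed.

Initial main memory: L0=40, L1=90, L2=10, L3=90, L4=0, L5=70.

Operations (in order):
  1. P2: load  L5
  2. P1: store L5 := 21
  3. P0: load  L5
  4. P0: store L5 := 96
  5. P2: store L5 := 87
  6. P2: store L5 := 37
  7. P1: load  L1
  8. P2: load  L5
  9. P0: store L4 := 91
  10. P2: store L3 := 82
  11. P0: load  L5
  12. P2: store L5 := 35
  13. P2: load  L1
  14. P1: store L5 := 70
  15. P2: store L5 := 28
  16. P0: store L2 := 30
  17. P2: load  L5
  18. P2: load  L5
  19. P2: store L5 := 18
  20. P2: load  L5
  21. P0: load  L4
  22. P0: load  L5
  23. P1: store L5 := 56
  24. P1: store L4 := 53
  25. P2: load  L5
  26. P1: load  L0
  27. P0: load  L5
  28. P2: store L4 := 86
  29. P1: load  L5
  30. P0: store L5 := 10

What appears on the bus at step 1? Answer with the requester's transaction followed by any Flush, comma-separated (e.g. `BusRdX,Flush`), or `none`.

  op1 P2: load  L5 → I/I/E on L5; bus BusRd; mem=70
  op2 P1: store L5 := 21 → I/M/I on L5; bus BusRdX; mem=70
  op3 P0: load  L5 → S/S/I on L5; bus BusRd Flush; mem=21
  op4 P0: store L5 := 96 → M/I/I on L5; bus BusUpgr; mem=21
  op5 P2: store L5 := 87 → I/I/M on L5; bus BusRdX Flush; mem=96
  op6 P2: store L5 := 37 → I/I/M on L5; bus (none); mem=96
  op7 P1: load  L1 → I/E/I on L1; bus BusRd; mem=90
  op8 P2: load  L5 → I/I/M on L5; bus (none); mem=96
  op9 P0: store L4 := 91 → M/I/I on L4; bus BusRdX; mem=0
  op10 P2: store L3 := 82 → I/I/M on L3; bus BusRdX; mem=90
  op11 P0: load  L5 → S/I/S on L5; bus BusRd Flush; mem=37
  op12 P2: store L5 := 35 → I/I/M on L5; bus BusUpgr; mem=37
  op13 P2: load  L1 → I/S/S on L1; bus BusRd; mem=90
  op14 P1: store L5 := 70 → I/M/I on L5; bus BusRdX Flush; mem=35
  op15 P2: store L5 := 28 → I/I/M on L5; bus BusRdX Flush; mem=70
  op16 P0: store L2 := 30 → M/I/I on L2; bus BusRdX; mem=10
  op17 P2: load  L5 → I/I/M on L5; bus (none); mem=70
  op18 P2: load  L5 → I/I/M on L5; bus (none); mem=70
  op19 P2: store L5 := 18 → I/I/M on L5; bus (none); mem=70
  op20 P2: load  L5 → I/I/M on L5; bus (none); mem=70
  op21 P0: load  L4 → M/I/I on L4; bus (none); mem=0
  op22 P0: load  L5 → S/I/S on L5; bus BusRd Flush; mem=18
  op23 P1: store L5 := 56 → I/M/I on L5; bus BusRdX; mem=18
  op24 P1: store L4 := 53 → I/M/I on L4; bus BusRdX Flush; mem=91
  op25 P2: load  L5 → I/S/S on L5; bus BusRd Flush; mem=56
  op26 P1: load  L0 → I/E/I on L0; bus BusRd; mem=40
  op27 P0: load  L5 → S/S/S on L5; bus BusRd; mem=56
  op28 P2: store L4 := 86 → I/I/M on L4; bus BusRdX Flush; mem=53
  op29 P1: load  L5 → S/S/S on L5; bus (none); mem=56
  op30 P0: store L5 := 10 → M/I/I on L5; bus BusUpgr; mem=56

bus = BusRd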